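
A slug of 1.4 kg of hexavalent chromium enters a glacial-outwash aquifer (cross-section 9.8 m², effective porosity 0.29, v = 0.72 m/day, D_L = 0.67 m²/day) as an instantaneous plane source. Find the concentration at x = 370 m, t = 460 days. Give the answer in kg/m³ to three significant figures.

0.00233 kg/m³

For an instantaneous plane source, C(x,t) = M/(n_e·A·√(4πDt)) · exp(−(x−vt)²/(4Dt)), with n_e·A the pore (flow) area.
Plume center vt = 0.72 × 460 = 331.2 m, so the well at 370 m is 38.8 m downgradient of the peak.
√(4πDt) = 62.23 m, giving peak height M/(n_e·A·√(4πDt)) = 1.4/(0.29 × 9.8 × 62.23) = 0.007916 kg/m³.
(x−vt)²/(4Dt) = (38.8)²/(4 × 0.67 × 460) = 1.221; exp(−1.221) = 0.2949.
C = 0.007916 × 0.2949 = 0.00233 kg/m³.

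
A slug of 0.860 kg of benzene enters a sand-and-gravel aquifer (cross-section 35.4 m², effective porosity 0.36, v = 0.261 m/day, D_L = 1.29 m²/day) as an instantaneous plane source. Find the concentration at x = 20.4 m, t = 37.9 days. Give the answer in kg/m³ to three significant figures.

0.00155 kg/m³

For an instantaneous plane source, C(x,t) = M/(n_e·A·√(4πDt)) · exp(−(x−vt)²/(4Dt)), with n_e·A the pore (flow) area.
Plume center vt = 0.261 × 37.9 = 9.8919 m, so the well at 20.4 m is 10.5081 m downgradient of the peak.
√(4πDt) = 24.79 m, giving peak height M/(n_e·A·√(4πDt)) = 0.860/(0.36 × 35.4 × 24.79) = 0.002722 kg/m³.
(x−vt)²/(4Dt) = (10.5081)²/(4 × 1.29 × 37.9) = 0.5646; exp(−0.5646) = 0.5686.
C = 0.002722 × 0.5686 = 0.00155 kg/m³.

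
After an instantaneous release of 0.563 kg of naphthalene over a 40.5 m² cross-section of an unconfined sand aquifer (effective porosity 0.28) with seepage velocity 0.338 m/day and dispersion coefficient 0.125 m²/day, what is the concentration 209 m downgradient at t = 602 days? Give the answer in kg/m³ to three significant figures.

For an instantaneous plane source, C(x,t) = M/(n_e·A·√(4πDt)) · exp(−(x−vt)²/(4Dt)), with n_e·A the pore (flow) area.
Plume center vt = 0.338 × 602 = 203.476 m, so the well at 209 m is 5.524 m downgradient of the peak.
√(4πDt) = 30.75 m, giving peak height M/(n_e·A·√(4πDt)) = 0.563/(0.28 × 40.5 × 30.75) = 0.001615 kg/m³.
(x−vt)²/(4Dt) = (5.524)²/(4 × 0.125 × 602) = 0.1014; exp(−0.1014) = 0.9036.
C = 0.001615 × 0.9036 = 0.00146 kg/m³.

0.00146 kg/m³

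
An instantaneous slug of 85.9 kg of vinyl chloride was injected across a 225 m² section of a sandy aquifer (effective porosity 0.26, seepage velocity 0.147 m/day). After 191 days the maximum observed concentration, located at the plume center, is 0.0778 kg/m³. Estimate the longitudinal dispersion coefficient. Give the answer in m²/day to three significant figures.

At the plume center C_max = M/(n_e·A·√(4πDt)), so D = M²/(4πt·(n_e·A·C_max)²).
n_e·A·C_max = 0.26 × 225 × 0.0778 = 4.551 kg/m.
D = 85.9²/(4π × 191 × 4.551²) = 0.148 m²/day.

0.148 m²/day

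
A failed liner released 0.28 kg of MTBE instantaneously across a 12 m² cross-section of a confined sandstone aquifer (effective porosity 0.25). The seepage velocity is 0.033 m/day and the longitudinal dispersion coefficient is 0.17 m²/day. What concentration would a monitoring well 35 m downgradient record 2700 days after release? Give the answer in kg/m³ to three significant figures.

0.000250 kg/m³

For an instantaneous plane source, C(x,t) = M/(n_e·A·√(4πDt)) · exp(−(x−vt)²/(4Dt)), with n_e·A the pore (flow) area.
Plume center vt = 0.033 × 2700 = 89.1 m, so the well at 35 m is 54.1 m upgradient of the peak.
√(4πDt) = 75.95 m, giving peak height M/(n_e·A·√(4πDt)) = 0.28/(0.25 × 12 × 75.95) = 0.001229 kg/m³.
(x−vt)²/(4Dt) = (-54.1)²/(4 × 0.17 × 2700) = 1.594; exp(−1.594) = 0.2031.
C = 0.001229 × 0.2031 = 0.000250 kg/m³.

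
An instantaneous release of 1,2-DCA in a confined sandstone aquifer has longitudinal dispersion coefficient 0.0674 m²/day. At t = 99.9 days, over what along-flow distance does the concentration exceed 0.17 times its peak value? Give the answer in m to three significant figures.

13.8 m

The plume is Gaussian with σ = √(2Dt) = √(2 × 0.0674 × 99.9) = 3.670 m.
C/C_peak = exp(−Δx²/(2σ²)) = 0.17 ⇒ Δx = σ·√(−2 ln 0.17) = 3.670 × 1.883 = 6.911 m.
Width = 2Δx = 13.8 m.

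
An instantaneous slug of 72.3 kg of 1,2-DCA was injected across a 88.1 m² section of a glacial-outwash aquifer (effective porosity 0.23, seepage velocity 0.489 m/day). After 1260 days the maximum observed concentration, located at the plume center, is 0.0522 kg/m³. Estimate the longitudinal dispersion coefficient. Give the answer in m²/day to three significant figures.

0.295 m²/day

At the plume center C_max = M/(n_e·A·√(4πDt)), so D = M²/(4πt·(n_e·A·C_max)²).
n_e·A·C_max = 0.23 × 88.1 × 0.0522 = 1.058 kg/m.
D = 72.3²/(4π × 1260 × 1.058²) = 0.295 m²/day.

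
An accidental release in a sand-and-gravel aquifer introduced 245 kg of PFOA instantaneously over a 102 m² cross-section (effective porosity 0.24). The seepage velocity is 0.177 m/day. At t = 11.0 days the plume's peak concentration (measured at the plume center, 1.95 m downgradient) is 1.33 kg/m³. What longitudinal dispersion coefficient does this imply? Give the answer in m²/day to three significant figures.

0.410 m²/day

At the plume center C_max = M/(n_e·A·√(4πDt)), so D = M²/(4πt·(n_e·A·C_max)²).
n_e·A·C_max = 0.24 × 102 × 1.33 = 32.56 kg/m.
D = 245²/(4π × 11.0 × 32.56²) = 0.410 m²/day.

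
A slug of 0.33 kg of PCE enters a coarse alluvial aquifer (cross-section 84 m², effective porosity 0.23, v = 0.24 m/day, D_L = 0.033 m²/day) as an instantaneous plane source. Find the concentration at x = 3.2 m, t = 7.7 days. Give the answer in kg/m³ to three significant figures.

For an instantaneous plane source, C(x,t) = M/(n_e·A·√(4πDt)) · exp(−(x−vt)²/(4Dt)), with n_e·A the pore (flow) area.
Plume center vt = 0.24 × 7.7 = 1.848 m, so the well at 3.2 m is 1.352 m downgradient of the peak.
√(4πDt) = 1.787 m, giving peak height M/(n_e·A·√(4πDt)) = 0.33/(0.23 × 84 × 1.787) = 0.009558 kg/m³.
(x−vt)²/(4Dt) = (1.352)²/(4 × 0.033 × 7.7) = 1.798; exp(−1.798) = 0.1656.
C = 0.009558 × 0.1656 = 0.00158 kg/m³.

0.00158 kg/m³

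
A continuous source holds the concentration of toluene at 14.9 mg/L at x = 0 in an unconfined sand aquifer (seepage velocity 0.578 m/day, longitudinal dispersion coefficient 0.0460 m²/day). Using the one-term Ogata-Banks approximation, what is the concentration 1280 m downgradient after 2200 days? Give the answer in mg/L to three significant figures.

For a continuous step input, C/C₀ ≈ ½·erfc((x−vt)/(2√(Dt))).
vt = 0.578 × 2200 = 1271.6 m and 2√(Dt) = 2√(0.0460 × 2200) = 20.12 m.
Argument (x−vt)/(2√(Dt)) = (1280 − 1271.6)/20.12 = 0.4175; ½·erfc(0.4175) = 0.2774.
C = 14.9 × 0.2774 = 4.13 mg/L.

4.13 mg/L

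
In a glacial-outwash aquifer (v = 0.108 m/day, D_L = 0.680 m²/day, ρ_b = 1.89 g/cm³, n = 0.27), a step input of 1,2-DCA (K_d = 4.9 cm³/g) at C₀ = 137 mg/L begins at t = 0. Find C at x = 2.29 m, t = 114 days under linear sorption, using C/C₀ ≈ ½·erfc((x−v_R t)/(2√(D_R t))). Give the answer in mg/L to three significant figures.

24.3 mg/L

Retardation factor R = 1 + ρ_b·K_d/n = 1 + 1.89 × 4.9/0.27 = 35.30.
Sorption retards both mechanisms: v_R = v/R = 0.003059 m/day, D_R = D/R = 0.01926 m²/day.
v_R·t = 0.003059 × 114 = 0.348726 m; 2√(D_R t) = 2.964 m; argument = (2.29 − 0.348726)/2.964 = 0.6550.
C = C₀ × ½·erfc(0.6550) = 137 × 0.1771 = 24.3 mg/L.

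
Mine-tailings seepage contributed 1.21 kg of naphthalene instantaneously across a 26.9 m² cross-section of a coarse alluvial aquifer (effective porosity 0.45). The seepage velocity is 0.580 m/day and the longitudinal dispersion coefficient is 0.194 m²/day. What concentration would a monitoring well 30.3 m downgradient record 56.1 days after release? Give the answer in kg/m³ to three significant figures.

For an instantaneous plane source, C(x,t) = M/(n_e·A·√(4πDt)) · exp(−(x−vt)²/(4Dt)), with n_e·A the pore (flow) area.
Plume center vt = 0.580 × 56.1 = 32.538 m, so the well at 30.3 m is 2.238 m upgradient of the peak.
√(4πDt) = 11.69 m, giving peak height M/(n_e·A·√(4πDt)) = 1.21/(0.45 × 26.9 × 11.69) = 0.008551 kg/m³.
(x−vt)²/(4Dt) = (-2.238)²/(4 × 0.194 × 56.1) = 0.1151; exp(−0.1151) = 0.8913.
C = 0.008551 × 0.8913 = 0.00762 kg/m³.

0.00762 kg/m³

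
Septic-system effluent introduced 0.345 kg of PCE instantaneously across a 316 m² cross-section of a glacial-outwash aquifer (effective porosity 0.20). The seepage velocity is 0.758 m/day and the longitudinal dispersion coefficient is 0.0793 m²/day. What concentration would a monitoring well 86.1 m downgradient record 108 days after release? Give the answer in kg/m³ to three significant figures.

0.000312 kg/m³

For an instantaneous plane source, C(x,t) = M/(n_e·A·√(4πDt)) · exp(−(x−vt)²/(4Dt)), with n_e·A the pore (flow) area.
Plume center vt = 0.758 × 108 = 81.864 m, so the well at 86.1 m is 4.236 m downgradient of the peak.
√(4πDt) = 10.37 m, giving peak height M/(n_e·A·√(4πDt)) = 0.345/(0.20 × 316 × 10.37) = 0.0005264 kg/m³.
(x−vt)²/(4Dt) = (4.236)²/(4 × 0.0793 × 108) = 0.5238; exp(−0.5238) = 0.5923.
C = 0.0005264 × 0.5923 = 0.000312 kg/m³.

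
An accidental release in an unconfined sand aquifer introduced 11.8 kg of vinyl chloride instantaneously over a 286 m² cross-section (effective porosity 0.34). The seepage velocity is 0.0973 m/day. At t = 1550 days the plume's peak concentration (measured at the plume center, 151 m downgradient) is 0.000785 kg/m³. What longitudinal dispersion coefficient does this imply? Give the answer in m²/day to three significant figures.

1.23 m²/day

At the plume center C_max = M/(n_e·A·√(4πDt)), so D = M²/(4πt·(n_e·A·C_max)²).
n_e·A·C_max = 0.34 × 286 × 0.000785 = 0.07633 kg/m.
D = 11.8²/(4π × 1550 × 0.07633²) = 1.23 m²/day.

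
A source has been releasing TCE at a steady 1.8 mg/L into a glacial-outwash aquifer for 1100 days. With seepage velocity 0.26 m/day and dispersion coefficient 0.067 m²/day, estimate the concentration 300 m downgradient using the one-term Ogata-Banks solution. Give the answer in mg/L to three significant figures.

0.224 mg/L

For a continuous step input, C/C₀ ≈ ½·erfc((x−vt)/(2√(Dt))).
vt = 0.26 × 1100 = 286 m and 2√(Dt) = 2√(0.067 × 1100) = 17.17 m.
Argument (x−vt)/(2√(Dt)) = (300 − 286)/17.17 = 0.8154; ½·erfc(0.8154) = 0.1244.
C = 1.8 × 0.1244 = 0.224 mg/L.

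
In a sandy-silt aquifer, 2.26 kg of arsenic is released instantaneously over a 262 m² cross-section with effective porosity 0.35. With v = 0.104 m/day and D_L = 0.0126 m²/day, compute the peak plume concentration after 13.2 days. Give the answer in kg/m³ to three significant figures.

0.0170 kg/m³

The peak of an instantaneous 1D plume sits at x = vt; there the Gaussian factor is 1 and C_max = M/(n_e·A·√(4πDt)), where n_e·A is the pore area the mass is dissolved in.
√(4πDt) = √(4π × 0.0126 × 13.2) = 1.446 m, so C_max = 2.26/(0.35 × 262 × 1.446) = 0.0170 kg/m³.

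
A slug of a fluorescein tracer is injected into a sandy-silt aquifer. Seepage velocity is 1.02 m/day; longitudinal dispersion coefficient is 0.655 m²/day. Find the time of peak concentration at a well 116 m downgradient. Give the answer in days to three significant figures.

113 days

For the 1D instantaneous-source solution, setting ∂C/∂t = 0 at fixed x gives v²t² + 2Dt − x² = 0, so t = (√(D² + v²x²) − D)/v².
√(D² + v²x²) = √(0.655² + 1.02² × 116²) = 118.3; v² = 1.0404.
t = (118.3 − 0.655)/1.0404 = 113 days (vs. the pure-advection estimate x/v = 114 d).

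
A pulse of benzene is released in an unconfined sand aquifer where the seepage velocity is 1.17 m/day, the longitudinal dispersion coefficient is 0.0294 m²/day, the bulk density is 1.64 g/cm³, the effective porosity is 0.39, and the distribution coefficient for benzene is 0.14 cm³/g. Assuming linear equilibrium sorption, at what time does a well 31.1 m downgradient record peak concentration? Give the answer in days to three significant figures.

Retardation factor R = 1 + ρ_b·K_d/n = 1 + 1.64 × 0.14/0.39 = 1.589.
Sorption retards both mechanisms: v_R = v/R = 0.7363 m/day, D_R = D/R = 0.01850 m²/day.
Peak time from v_R²t² + 2D_R t − x² = 0: t = (√(D_R² + v_R²x²) − D_R)/v_R².
√(D_R² + v_R²x²) = √(0.01850² + 0.7363² × 31.1²) = 22.90; v_R² = 0.5421.
t = (22.90 − 0.01850)/0.5421 = 42.2 days.

42.2 days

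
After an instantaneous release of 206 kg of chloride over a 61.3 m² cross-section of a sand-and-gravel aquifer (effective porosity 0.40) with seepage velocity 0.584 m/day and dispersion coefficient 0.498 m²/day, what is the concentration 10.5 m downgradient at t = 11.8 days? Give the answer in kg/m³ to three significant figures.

For an instantaneous plane source, C(x,t) = M/(n_e·A·√(4πDt)) · exp(−(x−vt)²/(4Dt)), with n_e·A the pore (flow) area.
Plume center vt = 0.584 × 11.8 = 6.8912 m, so the well at 10.5 m is 3.6088 m downgradient of the peak.
√(4πDt) = 8.593 m, giving peak height M/(n_e·A·√(4πDt)) = 206/(0.40 × 61.3 × 8.593) = 0.9777 kg/m³.
(x−vt)²/(4Dt) = (3.6088)²/(4 × 0.498 × 11.8) = 0.5541; exp(−0.5541) = 0.5746.
C = 0.9777 × 0.5746 = 0.562 kg/m³.

0.562 kg/m³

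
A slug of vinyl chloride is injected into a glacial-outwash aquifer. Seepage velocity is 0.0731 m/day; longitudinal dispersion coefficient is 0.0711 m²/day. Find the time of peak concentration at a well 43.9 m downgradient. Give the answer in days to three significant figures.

For the 1D instantaneous-source solution, setting ∂C/∂t = 0 at fixed x gives v²t² + 2Dt − x² = 0, so t = (√(D² + v²x²) − D)/v².
√(D² + v²x²) = √(0.0711² + 0.0731² × 43.9²) = 3.210; v² = 0.00534361.
t = (3.210 − 0.0711)/0.00534361 = 587 days (vs. the pure-advection estimate x/v = 601 d).

587 days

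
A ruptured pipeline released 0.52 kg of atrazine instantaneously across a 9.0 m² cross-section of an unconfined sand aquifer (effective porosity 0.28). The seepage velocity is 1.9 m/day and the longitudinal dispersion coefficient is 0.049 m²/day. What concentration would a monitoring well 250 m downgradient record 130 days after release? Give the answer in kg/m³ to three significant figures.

For an instantaneous plane source, C(x,t) = M/(n_e·A·√(4πDt)) · exp(−(x−vt)²/(4Dt)), with n_e·A the pore (flow) area.
Plume center vt = 1.9 × 130 = 247 m, so the well at 250 m is 3 m downgradient of the peak.
√(4πDt) = 8.947 m, giving peak height M/(n_e·A·√(4πDt)) = 0.52/(0.28 × 9.0 × 8.947) = 0.02306 kg/m³.
(x−vt)²/(4Dt) = (3)²/(4 × 0.049 × 130) = 0.3532; exp(−0.3532) = 0.7024.
C = 0.02306 × 0.7024 = 0.0162 kg/m³.

0.0162 kg/m³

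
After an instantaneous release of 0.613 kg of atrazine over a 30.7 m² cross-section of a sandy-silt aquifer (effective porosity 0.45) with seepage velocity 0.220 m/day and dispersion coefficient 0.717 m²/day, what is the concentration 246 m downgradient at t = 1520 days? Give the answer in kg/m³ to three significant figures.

For an instantaneous plane source, C(x,t) = M/(n_e·A·√(4πDt)) · exp(−(x−vt)²/(4Dt)), with n_e·A the pore (flow) area.
Plume center vt = 0.220 × 1520 = 334.4 m, so the well at 246 m is 88.4 m upgradient of the peak.
√(4πDt) = 117.0 m, giving peak height M/(n_e·A·√(4πDt)) = 0.613/(0.45 × 30.7 × 117.0) = 0.0003792 kg/m³.
(x−vt)²/(4Dt) = (-88.4)²/(4 × 0.717 × 1520) = 1.793; exp(−1.793) = 0.1665.
C = 0.0003792 × 0.1665 = 6.31e-05 kg/m³.

6.31e-05 kg/m³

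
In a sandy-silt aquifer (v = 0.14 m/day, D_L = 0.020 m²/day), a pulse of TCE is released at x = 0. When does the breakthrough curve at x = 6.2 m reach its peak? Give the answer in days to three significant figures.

43.3 days

For the 1D instantaneous-source solution, setting ∂C/∂t = 0 at fixed x gives v²t² + 2Dt − x² = 0, so t = (√(D² + v²x²) − D)/v².
√(D² + v²x²) = √(0.020² + 0.14² × 6.2²) = 0.8682; v² = 0.0196.
t = (0.8682 − 0.020)/0.0196 = 43.3 days (vs. the pure-advection estimate x/v = 44.3 d).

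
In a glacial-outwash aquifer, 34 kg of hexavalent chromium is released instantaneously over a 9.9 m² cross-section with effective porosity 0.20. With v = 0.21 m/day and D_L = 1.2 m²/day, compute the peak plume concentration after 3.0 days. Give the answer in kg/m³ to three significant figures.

2.55 kg/m³

The peak of an instantaneous 1D plume sits at x = vt; there the Gaussian factor is 1 and C_max = M/(n_e·A·√(4πDt)), where n_e·A is the pore area the mass is dissolved in.
√(4πDt) = √(4π × 1.2 × 3.0) = 6.726 m, so C_max = 34/(0.20 × 9.9 × 6.726) = 2.55 kg/m³.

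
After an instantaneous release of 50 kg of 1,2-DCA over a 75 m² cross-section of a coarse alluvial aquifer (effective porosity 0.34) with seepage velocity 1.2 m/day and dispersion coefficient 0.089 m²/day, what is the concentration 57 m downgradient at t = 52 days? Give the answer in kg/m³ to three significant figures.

For an instantaneous plane source, C(x,t) = M/(n_e·A·√(4πDt)) · exp(−(x−vt)²/(4Dt)), with n_e·A the pore (flow) area.
Plume center vt = 1.2 × 52 = 62.4 m, so the well at 57 m is 5.4 m upgradient of the peak.
√(4πDt) = 7.626 m, giving peak height M/(n_e·A·√(4πDt)) = 50/(0.34 × 75 × 7.626) = 0.2571 kg/m³.
(x−vt)²/(4Dt) = (-5.4)²/(4 × 0.089 × 52) = 1.575; exp(−1.575) = 0.2070.
C = 0.2571 × 0.2070 = 0.0532 kg/m³.

0.0532 kg/m³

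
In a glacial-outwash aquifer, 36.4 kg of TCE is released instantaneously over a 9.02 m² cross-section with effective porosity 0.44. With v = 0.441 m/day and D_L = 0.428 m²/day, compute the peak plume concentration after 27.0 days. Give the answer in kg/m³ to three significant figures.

0.761 kg/m³

The peak of an instantaneous 1D plume sits at x = vt; there the Gaussian factor is 1 and C_max = M/(n_e·A·√(4πDt)), where n_e·A is the pore area the mass is dissolved in.
√(4πDt) = √(4π × 0.428 × 27.0) = 12.05 m, so C_max = 36.4/(0.44 × 9.02 × 12.05) = 0.761 kg/m³.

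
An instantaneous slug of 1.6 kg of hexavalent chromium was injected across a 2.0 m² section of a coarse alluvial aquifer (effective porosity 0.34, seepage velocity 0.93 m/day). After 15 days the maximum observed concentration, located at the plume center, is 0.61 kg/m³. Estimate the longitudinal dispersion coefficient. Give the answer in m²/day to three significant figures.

At the plume center C_max = M/(n_e·A·√(4πDt)), so D = M²/(4πt·(n_e·A·C_max)²).
n_e·A·C_max = 0.34 × 2.0 × 0.61 = 0.4148 kg/m.
D = 1.6²/(4π × 15 × 0.4148²) = 0.0789 m²/day.

0.0789 m²/day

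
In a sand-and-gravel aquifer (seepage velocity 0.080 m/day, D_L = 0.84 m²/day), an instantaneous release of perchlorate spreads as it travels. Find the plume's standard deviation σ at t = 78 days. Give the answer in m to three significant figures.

Dispersive spreading gives a Gaussian with σ² = 2Dt; advection only shifts the center.
σ = √(2 × 0.84 × 78) = 11.4 m.

11.4 m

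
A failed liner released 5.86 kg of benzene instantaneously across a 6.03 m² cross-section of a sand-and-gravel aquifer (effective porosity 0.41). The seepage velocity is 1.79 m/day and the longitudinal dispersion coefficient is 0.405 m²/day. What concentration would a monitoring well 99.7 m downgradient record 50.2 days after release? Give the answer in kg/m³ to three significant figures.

For an instantaneous plane source, C(x,t) = M/(n_e·A·√(4πDt)) · exp(−(x−vt)²/(4Dt)), with n_e·A the pore (flow) area.
Plume center vt = 1.79 × 50.2 = 89.858 m, so the well at 99.7 m is 9.842 m downgradient of the peak.
√(4πDt) = 15.98 m, giving peak height M/(n_e·A·√(4πDt)) = 5.86/(0.41 × 6.03 × 15.98) = 0.1483 kg/m³.
(x−vt)²/(4Dt) = (9.842)²/(4 × 0.405 × 50.2) = 1.191; exp(−1.191) = 0.3039.
C = 0.1483 × 0.3039 = 0.0451 kg/m³.

0.0451 kg/m³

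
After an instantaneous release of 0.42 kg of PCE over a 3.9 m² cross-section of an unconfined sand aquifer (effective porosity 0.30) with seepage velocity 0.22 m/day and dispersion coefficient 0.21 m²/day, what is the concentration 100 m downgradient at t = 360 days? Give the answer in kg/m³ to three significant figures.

For an instantaneous plane source, C(x,t) = M/(n_e·A·√(4πDt)) · exp(−(x−vt)²/(4Dt)), with n_e·A the pore (flow) area.
Plume center vt = 0.22 × 360 = 79.2 m, so the well at 100 m is 20.8 m downgradient of the peak.
√(4πDt) = 30.82 m, giving peak height M/(n_e·A·√(4πDt)) = 0.42/(0.30 × 3.9 × 30.82) = 0.01165 kg/m³.
(x−vt)²/(4Dt) = (20.8)²/(4 × 0.21 × 360) = 1.431; exp(−1.431) = 0.2391.
C = 0.01165 × 0.2391 = 0.00279 kg/m³.

0.00279 kg/m³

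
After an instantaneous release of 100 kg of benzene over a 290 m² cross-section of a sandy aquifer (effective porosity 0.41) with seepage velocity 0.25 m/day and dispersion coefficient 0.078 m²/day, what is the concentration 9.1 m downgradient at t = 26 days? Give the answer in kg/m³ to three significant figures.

For an instantaneous plane source, C(x,t) = M/(n_e·A·√(4πDt)) · exp(−(x−vt)²/(4Dt)), with n_e·A the pore (flow) area.
Plume center vt = 0.25 × 26 = 6.5 m, so the well at 9.1 m is 2.6 m downgradient of the peak.
√(4πDt) = 5.048 m, giving peak height M/(n_e·A·√(4πDt)) = 100/(0.41 × 290 × 5.048) = 0.1666 kg/m³.
(x−vt)²/(4Dt) = (2.6)²/(4 × 0.078 × 26) = 0.8333; exp(−0.8333) = 0.4346.
C = 0.1666 × 0.4346 = 0.0724 kg/m³.

0.0724 kg/m³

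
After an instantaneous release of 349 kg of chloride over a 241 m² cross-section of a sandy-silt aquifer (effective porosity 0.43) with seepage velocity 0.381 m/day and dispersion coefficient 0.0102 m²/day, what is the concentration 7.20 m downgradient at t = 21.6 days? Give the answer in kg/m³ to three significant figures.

For an instantaneous plane source, C(x,t) = M/(n_e·A·√(4πDt)) · exp(−(x−vt)²/(4Dt)), with n_e·A the pore (flow) area.
Plume center vt = 0.381 × 21.6 = 8.2296 m, so the well at 7.20 m is 1.0296 m upgradient of the peak.
√(4πDt) = 1.664 m, giving peak height M/(n_e·A·√(4πDt)) = 349/(0.43 × 241 × 1.664) = 2.024 kg/m³.
(x−vt)²/(4Dt) = (-1.0296)²/(4 × 0.0102 × 21.6) = 1.203; exp(−1.203) = 0.3003.
C = 2.024 × 0.3003 = 0.608 kg/m³.

0.608 kg/m³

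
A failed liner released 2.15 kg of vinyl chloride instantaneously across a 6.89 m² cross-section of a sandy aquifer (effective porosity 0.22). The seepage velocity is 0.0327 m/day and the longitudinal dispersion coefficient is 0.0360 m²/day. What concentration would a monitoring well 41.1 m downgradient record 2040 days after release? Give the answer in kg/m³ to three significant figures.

0.00501 kg/m³

For an instantaneous plane source, C(x,t) = M/(n_e·A·√(4πDt)) · exp(−(x−vt)²/(4Dt)), with n_e·A the pore (flow) area.
Plume center vt = 0.0327 × 2040 = 66.708 m, so the well at 41.1 m is 25.608 m upgradient of the peak.
√(4πDt) = 30.38 m, giving peak height M/(n_e·A·√(4πDt)) = 2.15/(0.22 × 6.89 × 30.38) = 0.04669 kg/m³.
(x−vt)²/(4Dt) = (-25.608)²/(4 × 0.0360 × 2040) = 2.232; exp(−2.232) = 0.1073.
C = 0.04669 × 0.1073 = 0.00501 kg/m³.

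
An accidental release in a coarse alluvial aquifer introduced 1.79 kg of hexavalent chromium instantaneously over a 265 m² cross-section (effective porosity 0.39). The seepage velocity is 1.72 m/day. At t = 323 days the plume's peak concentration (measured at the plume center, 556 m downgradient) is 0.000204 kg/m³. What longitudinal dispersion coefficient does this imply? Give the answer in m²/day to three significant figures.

1.78 m²/day

At the plume center C_max = M/(n_e·A·√(4πDt)), so D = M²/(4πt·(n_e·A·C_max)²).
n_e·A·C_max = 0.39 × 265 × 0.000204 = 0.02108 kg/m.
D = 1.79²/(4π × 323 × 0.02108²) = 1.78 m²/day.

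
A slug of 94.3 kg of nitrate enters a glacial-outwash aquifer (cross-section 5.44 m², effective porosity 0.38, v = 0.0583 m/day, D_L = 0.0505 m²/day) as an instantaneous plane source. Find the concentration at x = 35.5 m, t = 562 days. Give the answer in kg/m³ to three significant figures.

2.26 kg/m³

For an instantaneous plane source, C(x,t) = M/(n_e·A·√(4πDt)) · exp(−(x−vt)²/(4Dt)), with n_e·A the pore (flow) area.
Plume center vt = 0.0583 × 562 = 32.7646 m, so the well at 35.5 m is 2.7354 m downgradient of the peak.
√(4πDt) = 18.89 m, giving peak height M/(n_e·A·√(4πDt)) = 94.3/(0.38 × 5.44 × 18.89) = 2.415 kg/m³.
(x−vt)²/(4Dt) = (2.7354)²/(4 × 0.0505 × 562) = 0.06591; exp(−0.06591) = 0.9362.
C = 2.415 × 0.9362 = 2.26 kg/m³.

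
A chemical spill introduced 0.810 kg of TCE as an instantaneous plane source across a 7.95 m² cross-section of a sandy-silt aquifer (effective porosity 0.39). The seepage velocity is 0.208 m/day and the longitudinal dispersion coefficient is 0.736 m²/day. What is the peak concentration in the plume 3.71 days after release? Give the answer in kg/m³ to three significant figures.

The peak of an instantaneous 1D plume sits at x = vt; there the Gaussian factor is 1 and C_max = M/(n_e·A·√(4πDt)), where n_e·A is the pore area the mass is dissolved in.
√(4πDt) = √(4π × 0.736 × 3.71) = 5.858 m, so C_max = 0.810/(0.39 × 7.95 × 5.858) = 0.0446 kg/m³.

0.0446 kg/m³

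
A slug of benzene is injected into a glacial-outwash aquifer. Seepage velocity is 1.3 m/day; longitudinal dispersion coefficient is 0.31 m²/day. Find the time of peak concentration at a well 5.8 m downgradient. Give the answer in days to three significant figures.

For the 1D instantaneous-source solution, setting ∂C/∂t = 0 at fixed x gives v²t² + 2Dt − x² = 0, so t = (√(D² + v²x²) − D)/v².
√(D² + v²x²) = √(0.31² + 1.3² × 5.8²) = 7.546; v² = 1.69.
t = (7.546 − 0.31)/1.69 = 4.28 days (vs. the pure-advection estimate x/v = 4.46 d).

4.28 days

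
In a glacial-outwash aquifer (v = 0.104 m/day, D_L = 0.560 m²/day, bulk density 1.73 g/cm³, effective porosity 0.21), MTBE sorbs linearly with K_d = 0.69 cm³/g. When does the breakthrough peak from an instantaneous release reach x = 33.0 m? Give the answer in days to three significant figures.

1800 days

Retardation factor R = 1 + ρ_b·K_d/n = 1 + 1.73 × 0.69/0.21 = 6.684.
Sorption retards both mechanisms: v_R = v/R = 0.01556 m/day, D_R = D/R = 0.08378 m²/day.
Peak time from v_R²t² + 2D_R t − x² = 0: t = (√(D_R² + v_R²x²) − D_R)/v_R².
√(D_R² + v_R²x²) = √(0.08378² + 0.01556² × 33.0²) = 0.5203; v_R² = 0.0002421.
t = (0.5203 − 0.08378)/0.0002421 = 1800 days.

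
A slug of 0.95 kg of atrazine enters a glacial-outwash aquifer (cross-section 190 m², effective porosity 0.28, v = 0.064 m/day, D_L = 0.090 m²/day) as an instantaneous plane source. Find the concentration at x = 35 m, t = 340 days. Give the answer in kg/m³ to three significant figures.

0.000217 kg/m³

For an instantaneous plane source, C(x,t) = M/(n_e·A·√(4πDt)) · exp(−(x−vt)²/(4Dt)), with n_e·A the pore (flow) area.
Plume center vt = 0.064 × 340 = 21.76 m, so the well at 35 m is 13.24 m downgradient of the peak.
√(4πDt) = 19.61 m, giving peak height M/(n_e·A·√(4πDt)) = 0.95/(0.28 × 190 × 19.61) = 0.0009106 kg/m³.
(x−vt)²/(4Dt) = (13.24)²/(4 × 0.090 × 340) = 1.432; exp(−1.432) = 0.2388.
C = 0.0009106 × 0.2388 = 0.000217 kg/m³.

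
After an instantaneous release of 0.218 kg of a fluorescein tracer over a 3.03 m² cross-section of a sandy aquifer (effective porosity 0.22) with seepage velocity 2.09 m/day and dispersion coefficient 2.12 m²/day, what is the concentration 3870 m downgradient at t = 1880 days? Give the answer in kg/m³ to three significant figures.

0.00117 kg/m³

For an instantaneous plane source, C(x,t) = M/(n_e·A·√(4πDt)) · exp(−(x−vt)²/(4Dt)), with n_e·A the pore (flow) area.
Plume center vt = 2.09 × 1880 = 3929.2 m, so the well at 3870 m is 59.2 m upgradient of the peak.
√(4πDt) = 223.8 m, giving peak height M/(n_e·A·√(4πDt)) = 0.218/(0.22 × 3.03 × 223.8) = 0.001461 kg/m³.
(x−vt)²/(4Dt) = (-59.2)²/(4 × 2.12 × 1880) = 0.2198; exp(−0.2198) = 0.8027.
C = 0.001461 × 0.8027 = 0.00117 kg/m³.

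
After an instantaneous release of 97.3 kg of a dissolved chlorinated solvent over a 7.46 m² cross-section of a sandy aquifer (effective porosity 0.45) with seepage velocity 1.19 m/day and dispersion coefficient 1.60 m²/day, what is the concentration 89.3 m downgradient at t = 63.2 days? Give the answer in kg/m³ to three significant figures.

For an instantaneous plane source, C(x,t) = M/(n_e·A·√(4πDt)) · exp(−(x−vt)²/(4Dt)), with n_e·A the pore (flow) area.
Plume center vt = 1.19 × 63.2 = 75.208 m, so the well at 89.3 m is 14.092 m downgradient of the peak.
√(4πDt) = 35.65 m, giving peak height M/(n_e·A·√(4πDt)) = 97.3/(0.45 × 7.46 × 35.65) = 0.8130 kg/m³.
(x−vt)²/(4Dt) = (14.092)²/(4 × 1.60 × 63.2) = 0.4910; exp(−0.4910) = 0.6120.
C = 0.8130 × 0.6120 = 0.498 kg/m³.

0.498 kg/m³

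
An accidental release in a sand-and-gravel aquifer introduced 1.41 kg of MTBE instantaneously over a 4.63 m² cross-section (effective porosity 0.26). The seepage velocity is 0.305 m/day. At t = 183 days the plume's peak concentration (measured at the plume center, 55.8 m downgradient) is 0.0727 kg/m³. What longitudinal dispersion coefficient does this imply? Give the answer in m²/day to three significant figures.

At the plume center C_max = M/(n_e·A·√(4πDt)), so D = M²/(4πt·(n_e·A·C_max)²).
n_e·A·C_max = 0.26 × 4.63 × 0.0727 = 0.08752 kg/m.
D = 1.41²/(4π × 183 × 0.08752²) = 0.113 m²/day.

0.113 m²/day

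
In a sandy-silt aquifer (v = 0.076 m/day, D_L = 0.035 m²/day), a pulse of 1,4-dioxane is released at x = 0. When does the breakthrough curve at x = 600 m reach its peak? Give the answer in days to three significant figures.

For the 1D instantaneous-source solution, setting ∂C/∂t = 0 at fixed x gives v²t² + 2Dt − x² = 0, so t = (√(D² + v²x²) − D)/v².
√(D² + v²x²) = √(0.035² + 0.076² × 600²) = 45.60; v² = 0.005776.
t = (45.60 − 0.035)/0.005776 = 7890 days (vs. the pure-advection estimate x/v = 7890 d).

7890 days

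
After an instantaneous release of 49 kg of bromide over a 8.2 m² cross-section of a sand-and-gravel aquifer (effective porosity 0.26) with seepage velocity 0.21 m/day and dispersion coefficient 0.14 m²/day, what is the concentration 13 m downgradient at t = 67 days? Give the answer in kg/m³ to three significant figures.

For an instantaneous plane source, C(x,t) = M/(n_e·A·√(4πDt)) · exp(−(x−vt)²/(4Dt)), with n_e·A the pore (flow) area.
Plume center vt = 0.21 × 67 = 14.07 m, so the well at 13 m is 1.07 m upgradient of the peak.
√(4πDt) = 10.86 m, giving peak height M/(n_e·A·√(4πDt)) = 49/(0.26 × 8.2 × 10.86) = 2.116 kg/m³.
(x−vt)²/(4Dt) = (-1.07)²/(4 × 0.14 × 67) = 0.03051; exp(−0.03051) = 0.9700.
C = 2.116 × 0.9700 = 2.05 kg/m³.

2.05 kg/m³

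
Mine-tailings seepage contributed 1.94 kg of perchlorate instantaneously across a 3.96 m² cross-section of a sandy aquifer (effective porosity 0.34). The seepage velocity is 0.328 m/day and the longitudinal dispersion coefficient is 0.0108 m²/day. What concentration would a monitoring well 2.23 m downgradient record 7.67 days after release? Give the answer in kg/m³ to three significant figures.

1.10 kg/m³

For an instantaneous plane source, C(x,t) = M/(n_e·A·√(4πDt)) · exp(−(x−vt)²/(4Dt)), with n_e·A the pore (flow) area.
Plume center vt = 0.328 × 7.67 = 2.51576 m, so the well at 2.23 m is 0.28576 m upgradient of the peak.
√(4πDt) = 1.020 m, giving peak height M/(n_e·A·√(4πDt)) = 1.94/(0.34 × 3.96 × 1.020) = 1.413 kg/m³.
(x−vt)²/(4Dt) = (-0.28576)²/(4 × 0.0108 × 7.67) = 0.2464; exp(−0.2464) = 0.7816.
C = 1.413 × 0.7816 = 1.10 kg/m³.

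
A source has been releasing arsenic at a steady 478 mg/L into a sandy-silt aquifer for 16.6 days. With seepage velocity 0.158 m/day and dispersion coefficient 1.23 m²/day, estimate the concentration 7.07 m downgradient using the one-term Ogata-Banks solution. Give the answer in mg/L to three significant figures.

For a continuous step input, C/C₀ ≈ ½·erfc((x−vt)/(2√(Dt))).
vt = 0.158 × 16.6 = 2.6228 m and 2√(Dt) = 2√(1.23 × 16.6) = 9.037 m.
Argument (x−vt)/(2√(Dt)) = (7.07 − 2.6228)/9.037 = 0.4921; ½·erfc(0.4921) = 0.2432.
C = 478 × 0.2432 = 116 mg/L.

116 mg/L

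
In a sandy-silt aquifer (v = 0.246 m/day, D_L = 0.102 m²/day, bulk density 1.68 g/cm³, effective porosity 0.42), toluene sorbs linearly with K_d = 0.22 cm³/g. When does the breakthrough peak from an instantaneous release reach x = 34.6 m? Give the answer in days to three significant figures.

261 days

Retardation factor R = 1 + ρ_b·K_d/n = 1 + 1.68 × 0.22/0.42 = 1.880.
Sorption retards both mechanisms: v_R = v/R = 0.1309 m/day, D_R = D/R = 0.05426 m²/day.
Peak time from v_R²t² + 2D_R t − x² = 0: t = (√(D_R² + v_R²x²) − D_R)/v_R².
√(D_R² + v_R²x²) = √(0.05426² + 0.1309² × 34.6²) = 4.529; v_R² = 0.01713.
t = (4.529 − 0.05426)/0.01713 = 261 days.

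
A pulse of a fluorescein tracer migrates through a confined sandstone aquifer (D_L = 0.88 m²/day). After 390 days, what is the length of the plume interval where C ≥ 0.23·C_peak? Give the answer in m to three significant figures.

The plume is Gaussian with σ = √(2Dt) = √(2 × 0.88 × 390) = 26.20 m.
C/C_peak = exp(−Δx²/(2σ²)) = 0.23 ⇒ Δx = σ·√(−2 ln 0.23) = 26.20 × 1.714 = 44.91 m.
Width = 2Δx = 89.8 m.

89.8 m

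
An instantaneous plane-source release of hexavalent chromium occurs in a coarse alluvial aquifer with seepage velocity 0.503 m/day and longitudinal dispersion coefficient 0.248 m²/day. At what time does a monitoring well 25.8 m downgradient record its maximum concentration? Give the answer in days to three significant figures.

For the 1D instantaneous-source solution, setting ∂C/∂t = 0 at fixed x gives v²t² + 2Dt − x² = 0, so t = (√(D² + v²x²) − D)/v².
√(D² + v²x²) = √(0.248² + 0.503² × 25.8²) = 12.98; v² = 0.253009.
t = (12.98 − 0.248)/0.253009 = 50.3 days (vs. the pure-advection estimate x/v = 51.3 d).

50.3 days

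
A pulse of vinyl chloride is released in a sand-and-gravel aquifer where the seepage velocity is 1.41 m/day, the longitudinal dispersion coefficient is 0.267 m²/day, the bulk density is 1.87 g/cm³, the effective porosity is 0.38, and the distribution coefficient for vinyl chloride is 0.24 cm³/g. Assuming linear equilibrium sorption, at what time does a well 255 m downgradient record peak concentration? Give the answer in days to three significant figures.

Retardation factor R = 1 + ρ_b·K_d/n = 1 + 1.87 × 0.24/0.38 = 2.181.
Sorption retards both mechanisms: v_R = v/R = 0.6465 m/day, D_R = D/R = 0.1224 m²/day.
Peak time from v_R²t² + 2D_R t − x² = 0: t = (√(D_R² + v_R²x²) − D_R)/v_R².
√(D_R² + v_R²x²) = √(0.1224² + 0.6465² × 255²) = 164.9; v_R² = 0.4180.
t = (164.9 − 0.1224)/0.4180 = 394 days.

394 days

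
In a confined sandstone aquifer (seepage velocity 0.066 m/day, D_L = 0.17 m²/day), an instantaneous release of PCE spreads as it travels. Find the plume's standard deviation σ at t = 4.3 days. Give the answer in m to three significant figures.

1.21 m

Dispersive spreading gives a Gaussian with σ² = 2Dt; advection only shifts the center.
σ = √(2 × 0.17 × 4.3) = 1.21 m.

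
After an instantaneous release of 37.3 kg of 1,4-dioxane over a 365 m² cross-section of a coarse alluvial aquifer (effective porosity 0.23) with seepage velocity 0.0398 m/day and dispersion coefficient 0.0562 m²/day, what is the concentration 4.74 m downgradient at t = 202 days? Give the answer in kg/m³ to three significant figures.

For an instantaneous plane source, C(x,t) = M/(n_e·A·√(4πDt)) · exp(−(x−vt)²/(4Dt)), with n_e·A the pore (flow) area.
Plume center vt = 0.0398 × 202 = 8.0396 m, so the well at 4.74 m is 3.2996 m upgradient of the peak.
√(4πDt) = 11.94 m, giving peak height M/(n_e·A·√(4πDt)) = 37.3/(0.23 × 365 × 11.94) = 0.03721 kg/m³.
(x−vt)²/(4Dt) = (-3.2996)²/(4 × 0.0562 × 202) = 0.2398; exp(−0.2398) = 0.7868.
C = 0.03721 × 0.7868 = 0.0293 kg/m³.

0.0293 kg/m³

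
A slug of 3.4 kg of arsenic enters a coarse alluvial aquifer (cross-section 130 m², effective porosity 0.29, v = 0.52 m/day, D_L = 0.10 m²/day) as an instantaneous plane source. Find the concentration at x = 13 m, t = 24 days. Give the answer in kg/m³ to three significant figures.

0.0160 kg/m³

For an instantaneous plane source, C(x,t) = M/(n_e·A·√(4πDt)) · exp(−(x−vt)²/(4Dt)), with n_e·A the pore (flow) area.
Plume center vt = 0.52 × 24 = 12.48 m, so the well at 13 m is 0.52 m downgradient of the peak.
√(4πDt) = 5.492 m, giving peak height M/(n_e·A·√(4πDt)) = 3.4/(0.29 × 130 × 5.492) = 0.01642 kg/m³.
(x−vt)²/(4Dt) = (0.52)²/(4 × 0.10 × 24) = 0.02817; exp(−0.02817) = 0.9722.
C = 0.01642 × 0.9722 = 0.0160 kg/m³.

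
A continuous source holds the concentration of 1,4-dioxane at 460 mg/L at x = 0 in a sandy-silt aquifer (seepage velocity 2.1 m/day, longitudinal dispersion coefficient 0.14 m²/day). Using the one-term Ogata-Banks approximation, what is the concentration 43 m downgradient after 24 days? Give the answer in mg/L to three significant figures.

459 mg/L

For a continuous step input, C/C₀ ≈ ½·erfc((x−vt)/(2√(Dt))).
vt = 2.1 × 24 = 50.4 m and 2√(Dt) = 2√(0.14 × 24) = 3.666 m.
Argument (x−vt)/(2√(Dt)) = (43 − 50.4)/3.666 = -2.019; ½·erfc(-2.019) = 0.9979.
C = 460 × 0.9979 = 459 mg/L.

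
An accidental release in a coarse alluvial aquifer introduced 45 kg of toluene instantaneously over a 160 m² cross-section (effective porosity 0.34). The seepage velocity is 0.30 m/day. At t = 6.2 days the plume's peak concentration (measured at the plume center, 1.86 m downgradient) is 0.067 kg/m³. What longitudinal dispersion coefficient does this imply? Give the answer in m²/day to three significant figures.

At the plume center C_max = M/(n_e·A·√(4πDt)), so D = M²/(4πt·(n_e·A·C_max)²).
n_e·A·C_max = 0.34 × 160 × 0.067 = 3.645 kg/m.
D = 45²/(4π × 6.2 × 3.645²) = 1.96 m²/day.

1.96 m²/day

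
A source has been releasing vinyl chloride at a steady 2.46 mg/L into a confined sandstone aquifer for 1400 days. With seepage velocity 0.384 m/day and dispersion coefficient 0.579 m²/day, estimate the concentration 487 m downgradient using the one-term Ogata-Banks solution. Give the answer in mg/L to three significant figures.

2.20 mg/L

For a continuous step input, C/C₀ ≈ ½·erfc((x−vt)/(2√(Dt))).
vt = 0.384 × 1400 = 537.6 m and 2√(Dt) = 2√(0.579 × 1400) = 56.94 m.
Argument (x−vt)/(2√(Dt)) = (487 − 537.6)/56.94 = -0.8887; ½·erfc(-0.8887) = 0.8956.
C = 2.46 × 0.8956 = 2.20 mg/L.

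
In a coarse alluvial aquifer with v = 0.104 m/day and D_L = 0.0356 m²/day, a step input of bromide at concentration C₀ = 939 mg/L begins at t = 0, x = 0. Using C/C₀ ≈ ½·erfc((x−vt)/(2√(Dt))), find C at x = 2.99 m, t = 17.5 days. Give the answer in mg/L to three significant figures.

138 mg/L

For a continuous step input, C/C₀ ≈ ½·erfc((x−vt)/(2√(Dt))).
vt = 0.104 × 17.5 = 1.82 m and 2√(Dt) = 2√(0.0356 × 17.5) = 1.579 m.
Argument (x−vt)/(2√(Dt)) = (2.99 − 1.82)/1.579 = 0.7410; ½·erfc(0.7410) = 0.1473.
C = 939 × 0.1473 = 138 mg/L.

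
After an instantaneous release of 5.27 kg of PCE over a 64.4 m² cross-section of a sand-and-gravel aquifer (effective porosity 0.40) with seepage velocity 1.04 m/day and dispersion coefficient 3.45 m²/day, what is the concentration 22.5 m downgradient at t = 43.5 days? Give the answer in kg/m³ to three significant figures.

For an instantaneous plane source, C(x,t) = M/(n_e·A·√(4πDt)) · exp(−(x−vt)²/(4Dt)), with n_e·A the pore (flow) area.
Plume center vt = 1.04 × 43.5 = 45.24 m, so the well at 22.5 m is 22.74 m upgradient of the peak.
√(4πDt) = 43.43 m, giving peak height M/(n_e·A·√(4πDt)) = 5.27/(0.40 × 64.4 × 43.43) = 0.004711 kg/m³.
(x−vt)²/(4Dt) = (-22.74)²/(4 × 3.45 × 43.5) = 0.8614; exp(−0.8614) = 0.4226.
C = 0.004711 × 0.4226 = 0.00199 kg/m³.

0.00199 kg/m³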